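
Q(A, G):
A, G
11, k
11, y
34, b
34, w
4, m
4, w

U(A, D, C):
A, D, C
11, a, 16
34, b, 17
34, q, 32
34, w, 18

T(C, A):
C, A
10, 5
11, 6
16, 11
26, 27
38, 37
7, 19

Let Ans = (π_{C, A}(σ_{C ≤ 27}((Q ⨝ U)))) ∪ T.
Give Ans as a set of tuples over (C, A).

Natural join on A: {(11, k, a, 16), (11, y, a, 16), (34, b, b, 17), (34, b, q, 32), (34, b, w, 18), (34, w, b, 17), (34, w, q, 32), (34, w, w, 18)}
Filtering on C ≤ 27 leaves {(11, k, a, 16), (11, y, a, 16), (34, b, b, 17), (34, b, w, 18), (34, w, b, 17), (34, w, w, 18)}.
π[C, A]: project onto (C, A) (3 duplicate(s) eliminated) → {(16, 11), (17, 34), (18, 34)}
Taking the union: {(10, 5), (11, 6), (16, 11), (17, 34), (18, 34), (26, 27), (38, 37), (7, 19)}

{(10, 5), (11, 6), (16, 11), (17, 34), (18, 34), (26, 27), (38, 37), (7, 19)}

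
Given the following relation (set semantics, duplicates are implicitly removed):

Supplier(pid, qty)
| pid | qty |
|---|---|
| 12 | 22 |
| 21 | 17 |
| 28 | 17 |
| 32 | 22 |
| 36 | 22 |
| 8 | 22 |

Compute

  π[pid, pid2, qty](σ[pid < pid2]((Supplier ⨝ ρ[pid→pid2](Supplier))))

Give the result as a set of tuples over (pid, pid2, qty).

{(12, 32, 22), (12, 36, 22), (21, 28, 17), (32, 36, 22), (8, 12, 22), (8, 32, 22), (8, 36, 22)}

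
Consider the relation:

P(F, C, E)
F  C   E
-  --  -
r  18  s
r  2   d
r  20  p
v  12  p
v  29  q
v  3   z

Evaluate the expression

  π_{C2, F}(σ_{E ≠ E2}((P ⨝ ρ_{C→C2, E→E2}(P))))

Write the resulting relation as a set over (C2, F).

{(12, v), (18, r), (2, r), (20, r), (29, v), (3, v)}

ρ[C→C2, E→E2]: schema becomes (F, C2, E2); tuples unchanged.
Natural join on F: {(r, 18, s, 18, s), (r, 18, s, 2, d), (r, 18, s, 20, p), (r, 2, d, 18, s), (r, 2, d, 2, d), (r, 2, d, 20, p), (r, 20, p, 18, s), (r, 20, p, 2, d), (r, 20, p, 20, p), (v, 12, p, 12, p), (v, 12, p, 29, q), (v, 12, p, 3, z), (v, 29, q, 12, p), (v, 29, q, 29, q), (v, 29, q, 3, z), (v, 3, z, 12, p), (v, 3, z, 29, q), (v, 3, z, 3, z)}
σ[E ≠ E2]: keep tuples satisfying E ≠ E2 → {(r, 18, s, 2, d), (r, 18, s, 20, p), (r, 2, d, 18, s), (r, 2, d, 20, p), (r, 20, p, 18, s), (r, 20, p, 2, d), (v, 12, p, 29, q), (v, 12, p, 3, z), (v, 29, q, 12, p), (v, 29, q, 3, z), (v, 3, z, 12, p), (v, 3, z, 29, q)}
π_{C2, F} gives {(12, v), (18, r), (2, r), (20, r), (29, v), (3, v)} (6 duplicate(s) eliminated).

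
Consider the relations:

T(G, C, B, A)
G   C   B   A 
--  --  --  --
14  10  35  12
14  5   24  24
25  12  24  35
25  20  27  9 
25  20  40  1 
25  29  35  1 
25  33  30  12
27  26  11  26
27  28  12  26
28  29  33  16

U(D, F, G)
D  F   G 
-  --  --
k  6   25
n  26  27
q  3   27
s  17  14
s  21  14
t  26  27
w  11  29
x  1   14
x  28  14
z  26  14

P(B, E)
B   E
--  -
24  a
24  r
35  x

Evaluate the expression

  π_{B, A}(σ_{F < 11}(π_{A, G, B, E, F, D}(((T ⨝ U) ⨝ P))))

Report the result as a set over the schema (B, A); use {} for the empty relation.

T ⋈ U (natural join on G): {(14, 10, 35, 12, s, 17), (14, 10, 35, 12, s, 21), (14, 10, 35, 12, x, 1), (14, 10, 35, 12, x, 28), (14, 10, 35, 12, z, 26), (14, 5, 24, 24, s, 17), (14, 5, 24, 24, s, 21), (14, 5, 24, 24, x, 1), (14, 5, 24, 24, x, 28), (14, 5, 24, 24, z, 26), (25, 12, 24, 35, k, 6), (25, 20, 27, 9, k, 6), (25, 20, 40, 1, k, 6), (25, 29, 35, 1, k, 6), (25, 33, 30, 12, k, 6), (27, 26, 11, 26, n, 26), (27, 26, 11, 26, q, 3), (27, 26, 11, 26, t, 26), (27, 28, 12, 26, n, 26), (27, 28, 12, 26, q, 3), (27, 28, 12, 26, t, 26)}
(T ⨝ U) ⋈ P (natural join on B): {(14, 10, 35, 12, s, 17, x), (14, 10, 35, 12, s, 21, x), (14, 10, 35, 12, x, 1, x), (14, 10, 35, 12, x, 28, x), (14, 10, 35, 12, z, 26, x), (14, 5, 24, 24, s, 17, a), (14, 5, 24, 24, s, 17, r), (14, 5, 24, 24, s, 21, a), (14, 5, 24, 24, s, 21, r), (14, 5, 24, 24, x, 1, a), (14, 5, 24, 24, x, 1, r), (14, 5, 24, 24, x, 28, a), (14, 5, 24, 24, x, 28, r), (14, 5, 24, 24, z, 26, a), (14, 5, 24, 24, z, 26, r), (25, 12, 24, 35, k, 6, a), (25, 12, 24, 35, k, 6, r), (25, 29, 35, 1, k, 6, x)}
π_{A, G, B, E, F, D} gives {(1, 25, 35, x, 6, k), (12, 14, 35, x, 1, x), (12, 14, 35, x, 17, s), (12, 14, 35, x, 21, s), (12, 14, 35, x, 26, z), (12, 14, 35, x, 28, x), (24, 14, 24, a, 1, x), (24, 14, 24, a, 17, s), (24, 14, 24, a, 21, s), (24, 14, 24, a, 26, z), (24, 14, 24, a, 28, x), (24, 14, 24, r, 1, x), (24, 14, 24, r, 17, s), (24, 14, 24, r, 21, s), (24, 14, 24, r, 26, z), (24, 14, 24, r, 28, x), (35, 25, 24, a, 6, k), (35, 25, 24, r, 6, k)}.
σ[F < 11]: keep tuples satisfying F < 11 → {(1, 25, 35, x, 6, k), (12, 14, 35, x, 1, x), (24, 14, 24, a, 1, x), (24, 14, 24, r, 1, x), (35, 25, 24, a, 6, k), (35, 25, 24, r, 6, k)}
π_{B, A} gives {(24, 24), (24, 35), (35, 1), (35, 12)} (2 duplicate(s) eliminated).

{(24, 24), (24, 35), (35, 1), (35, 12)}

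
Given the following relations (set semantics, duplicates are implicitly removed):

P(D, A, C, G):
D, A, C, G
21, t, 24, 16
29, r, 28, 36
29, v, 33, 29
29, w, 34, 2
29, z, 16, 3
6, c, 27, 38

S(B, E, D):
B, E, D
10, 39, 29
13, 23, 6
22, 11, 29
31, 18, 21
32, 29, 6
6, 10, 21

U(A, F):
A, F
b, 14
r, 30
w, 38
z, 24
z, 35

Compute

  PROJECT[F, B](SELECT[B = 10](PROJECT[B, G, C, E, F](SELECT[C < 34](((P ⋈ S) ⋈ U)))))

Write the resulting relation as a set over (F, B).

Joining P and S on D yields {(21, t, 24, 16, 31, 18), (21, t, 24, 16, 6, 10), (29, r, 28, 36, 10, 39), (29, r, 28, 36, 22, 11), (29, v, 33, 29, 10, 39), (29, v, 33, 29, 22, 11), (29, w, 34, 2, 10, 39), (29, w, 34, 2, 22, 11), (29, z, 16, 3, 10, 39), (29, z, 16, 3, 22, 11), (6, c, 27, 38, 13, 23), (6, c, 27, 38, 32, 29)}.
Joining (P ⋈ S) and U on A yields {(29, r, 28, 36, 10, 39, 30), (29, r, 28, 36, 22, 11, 30), (29, w, 34, 2, 10, 39, 38), (29, w, 34, 2, 22, 11, 38), (29, z, 16, 3, 10, 39, 24), (29, z, 16, 3, 10, 39, 35), (29, z, 16, 3, 22, 11, 24), (29, z, 16, 3, 22, 11, 35)}.
σ[C < 34]: keep tuples satisfying C < 34 → {(29, r, 28, 36, 10, 39, 30), (29, r, 28, 36, 22, 11, 30), (29, z, 16, 3, 10, 39, 24), (29, z, 16, 3, 10, 39, 35), (29, z, 16, 3, 22, 11, 24), (29, z, 16, 3, 22, 11, 35)}
Projecting to B, G, C, E, F: {(10, 3, 16, 39, 24), (10, 3, 16, 39, 35), (10, 36, 28, 39, 30), (22, 3, 16, 11, 24), (22, 3, 16, 11, 35), (22, 36, 28, 11, 30)}
σ[B = 10]: keep tuples satisfying B = 10 → {(10, 3, 16, 39, 24), (10, 3, 16, 39, 35), (10, 36, 28, 39, 30)}
Projecting to F, B: {(24, 10), (30, 10), (35, 10)}

{(24, 10), (30, 10), (35, 10)}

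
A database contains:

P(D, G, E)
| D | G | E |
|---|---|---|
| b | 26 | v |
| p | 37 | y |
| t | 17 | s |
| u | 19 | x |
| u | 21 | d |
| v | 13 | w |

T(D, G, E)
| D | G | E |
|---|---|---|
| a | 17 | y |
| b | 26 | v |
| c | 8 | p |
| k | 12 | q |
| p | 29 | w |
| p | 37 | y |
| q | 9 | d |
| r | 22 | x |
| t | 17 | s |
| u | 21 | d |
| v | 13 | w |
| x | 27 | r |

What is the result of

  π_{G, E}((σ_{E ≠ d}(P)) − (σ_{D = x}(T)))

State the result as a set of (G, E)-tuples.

{(13, w), (17, s), (19, x), (26, v), (37, y)}

Filtering on E ≠ d leaves {(b, 26, v), (p, 37, y), (t, 17, s), (u, 19, x), (v, 13, w)}.
Filtering on D = x leaves {(x, 27, r)}.
Taking the difference: {(b, 26, v), (p, 37, y), (t, 17, s), (u, 19, x), (v, 13, w)}
π[G, E]: project onto (G, E) → {(13, w), (17, s), (19, x), (26, v), (37, y)}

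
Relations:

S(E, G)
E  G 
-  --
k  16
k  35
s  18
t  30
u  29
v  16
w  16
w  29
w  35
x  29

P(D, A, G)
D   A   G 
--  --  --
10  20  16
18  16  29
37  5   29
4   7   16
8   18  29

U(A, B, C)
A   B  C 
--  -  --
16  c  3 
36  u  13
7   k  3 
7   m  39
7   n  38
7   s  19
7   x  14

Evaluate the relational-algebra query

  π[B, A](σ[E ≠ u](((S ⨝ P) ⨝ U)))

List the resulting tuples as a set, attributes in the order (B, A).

S ⋈ P (natural join on G): {(k, 16, 10, 20), (k, 16, 4, 7), (u, 29, 18, 16), (u, 29, 37, 5), (u, 29, 8, 18), (v, 16, 10, 20), (v, 16, 4, 7), (w, 16, 10, 20), (w, 16, 4, 7), (w, 29, 18, 16), (w, 29, 37, 5), (w, 29, 8, 18), (x, 29, 18, 16), (x, 29, 37, 5), (x, 29, 8, 18)}
(S ⨝ P) ⋈ U (natural join on A): {(k, 16, 4, 7, k, 3), (k, 16, 4, 7, m, 39), (k, 16, 4, 7, n, 38), (k, 16, 4, 7, s, 19), (k, 16, 4, 7, x, 14), (u, 29, 18, 16, c, 3), (v, 16, 4, 7, k, 3), (v, 16, 4, 7, m, 39), (v, 16, 4, 7, n, 38), (v, 16, 4, 7, s, 19), (v, 16, 4, 7, x, 14), (w, 16, 4, 7, k, 3), (w, 16, 4, 7, m, 39), (w, 16, 4, 7, n, 38), (w, 16, 4, 7, s, 19), (w, 16, 4, 7, x, 14), (w, 29, 18, 16, c, 3), (x, 29, 18, 16, c, 3)}
Filtering on E ≠ u leaves {(k, 16, 4, 7, k, 3), (k, 16, 4, 7, m, 39), (k, 16, 4, 7, n, 38), (k, 16, 4, 7, s, 19), (k, 16, 4, 7, x, 14), (v, 16, 4, 7, k, 3), (v, 16, 4, 7, m, 39), (v, 16, 4, 7, n, 38), (v, 16, 4, 7, s, 19), (v, 16, 4, 7, x, 14), (w, 16, 4, 7, k, 3), (w, 16, 4, 7, m, 39), (w, 16, 4, 7, n, 38), (w, 16, 4, 7, s, 19), (w, 16, 4, 7, x, 14), (w, 29, 18, 16, c, 3), (x, 29, 18, 16, c, 3)}.
Projecting to B, A (11 duplicate(s) eliminated): {(c, 16), (k, 7), (m, 7), (n, 7), (s, 7), (x, 7)}

{(c, 16), (k, 7), (m, 7), (n, 7), (s, 7), (x, 7)}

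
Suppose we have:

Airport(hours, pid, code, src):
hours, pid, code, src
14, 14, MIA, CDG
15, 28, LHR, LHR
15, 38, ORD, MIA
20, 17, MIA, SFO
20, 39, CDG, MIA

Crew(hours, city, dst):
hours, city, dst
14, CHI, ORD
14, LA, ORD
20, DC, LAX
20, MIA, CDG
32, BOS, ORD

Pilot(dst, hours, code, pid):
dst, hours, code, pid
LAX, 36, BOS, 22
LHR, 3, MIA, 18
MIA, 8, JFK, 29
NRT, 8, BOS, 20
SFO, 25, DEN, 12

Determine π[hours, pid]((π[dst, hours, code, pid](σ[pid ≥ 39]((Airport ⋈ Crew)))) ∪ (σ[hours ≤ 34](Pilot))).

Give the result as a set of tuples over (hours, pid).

Joining Airport and Crew on hours yields {(14, 14, MIA, CDG, CHI, ORD), (14, 14, MIA, CDG, LA, ORD), (20, 17, MIA, SFO, DC, LAX), (20, 17, MIA, SFO, MIA, CDG), (20, 39, CDG, MIA, DC, LAX), (20, 39, CDG, MIA, MIA, CDG)}.
σ[pid ≥ 39]: keep tuples satisfying pid ≥ 39 → {(20, 39, CDG, MIA, DC, LAX), (20, 39, CDG, MIA, MIA, CDG)}
Projecting to dst, hours, code, pid: {(CDG, 20, CDG, 39), (LAX, 20, CDG, 39)}
σ[hours ≤ 34]: keep tuples satisfying hours ≤ 34 → {(LHR, 3, MIA, 18), (MIA, 8, JFK, 29), (NRT, 8, BOS, 20), (SFO, 25, DEN, 12)}
Set union of the two operands is {(CDG, 20, CDG, 39), (LAX, 20, CDG, 39), (LHR, 3, MIA, 18), (MIA, 8, JFK, 29), (NRT, 8, BOS, 20), (SFO, 25, DEN, 12)}.
Projecting to hours, pid (1 duplicate(s) eliminated): {(20, 39), (25, 12), (3, 18), (8, 20), (8, 29)}

{(20, 39), (25, 12), (3, 18), (8, 20), (8, 29)}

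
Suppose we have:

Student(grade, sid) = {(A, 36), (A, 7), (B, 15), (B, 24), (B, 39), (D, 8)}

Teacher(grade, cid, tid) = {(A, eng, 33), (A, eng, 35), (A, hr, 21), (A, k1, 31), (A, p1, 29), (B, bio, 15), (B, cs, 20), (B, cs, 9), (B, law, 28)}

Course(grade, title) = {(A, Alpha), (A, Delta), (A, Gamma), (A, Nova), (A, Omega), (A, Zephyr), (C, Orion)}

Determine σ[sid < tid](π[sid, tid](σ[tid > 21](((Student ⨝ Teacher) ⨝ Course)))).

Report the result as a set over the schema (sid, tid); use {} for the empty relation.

{(7, 29), (7, 31), (7, 33), (7, 35)}

Natural join on grade: {(A, 36, eng, 33), (A, 36, eng, 35), (A, 36, hr, 21), (A, 36, k1, 31), (A, 36, p1, 29), (A, 7, eng, 33), (A, 7, eng, 35), (A, 7, hr, 21), (A, 7, k1, 31), (A, 7, p1, 29), (B, 15, bio, 15), (B, 15, cs, 20), (B, 15, cs, 9), (B, 15, law, 28), (B, 24, bio, 15), (B, 24, cs, 20), (B, 24, cs, 9), (B, 24, law, 28), (B, 39, bio, 15), (B, 39, cs, 20), (B, 39, cs, 9), (B, 39, law, 28)}
Natural join on grade: {(A, 36, eng, 33, Alpha), (A, 36, eng, 33, Delta), (A, 36, eng, 33, Gamma), (A, 36, eng, 33, Nova), (A, 36, eng, 33, Omega), (A, 36, eng, 33, Zephyr), (A, 36, eng, 35, Alpha), (A, 36, eng, 35, Delta), (A, 36, eng, 35, Gamma), (A, 36, eng, 35, Nova), (A, 36, eng, 35, Omega), (A, 36, eng, 35, Zephyr), (A, 36, hr, 21, Alpha), (A, 36, hr, 21, Delta), (A, 36, hr, 21, Gamma), (A, 36, hr, 21, Nova), (A, 36, hr, 21, Omega), (A, 36, hr, 21, Zephyr), (A, 36, k1, 31, Alpha), (A, 36, k1, 31, Delta), (A, 36, k1, 31, Gamma), (A, 36, k1, 31, Nova), (A, 36, k1, 31, Omega), (A, 36, k1, 31, Zephyr), (A, 36, p1, 29, Alpha), (A, 36, p1, 29, Delta), (A, 36, p1, 29, Gamma), (A, 36, p1, 29, Nova), (A, 36, p1, 29, Omega), (A, 36, p1, 29, Zephyr), (A, 7, eng, 33, Alpha), (A, 7, eng, 33, Delta), (A, 7, eng, 33, Gamma), (A, 7, eng, 33, Nova), (A, 7, eng, 33, Omega), (A, 7, eng, 33, Zephyr), (A, 7, eng, 35, Alpha), (A, 7, eng, 35, Delta), (A, 7, eng, 35, Gamma), (A, 7, eng, 35, Nova), (A, 7, eng, 35, Omega), (A, 7, eng, 35, Zephyr), (A, 7, hr, 21, Alpha), (A, 7, hr, 21, Delta), (A, 7, hr, 21, Gamma), (A, 7, hr, 21, Nova), (A, 7, hr, 21, Omega), (A, 7, hr, 21, Zephyr), (A, 7, k1, 31, Alpha), (A, 7, k1, 31, Delta), (A, 7, k1, 31, Gamma), (A, 7, k1, 31, Nova), (A, 7, k1, 31, Omega), (A, 7, k1, 31, Zephyr), (A, 7, p1, 29, Alpha), (A, 7, p1, 29, Delta), (A, 7, p1, 29, Gamma), (A, 7, p1, 29, Nova), (A, 7, p1, 29, Omega), (A, 7, p1, 29, Zephyr)}
Filtering on tid > 21 leaves {(A, 36, eng, 33, Alpha), (A, 36, eng, 33, Delta), (A, 36, eng, 33, Gamma), (A, 36, eng, 33, Nova), (A, 36, eng, 33, Omega), (A, 36, eng, 33, Zephyr), (A, 36, eng, 35, Alpha), (A, 36, eng, 35, Delta), (A, 36, eng, 35, Gamma), (A, 36, eng, 35, Nova), (A, 36, eng, 35, Omega), (A, 36, eng, 35, Zephyr), (A, 36, k1, 31, Alpha), (A, 36, k1, 31, Delta), (A, 36, k1, 31, Gamma), (A, 36, k1, 31, Nova), (A, 36, k1, 31, Omega), (A, 36, k1, 31, Zephyr), (A, 36, p1, 29, Alpha), (A, 36, p1, 29, Delta), (A, 36, p1, 29, Gamma), (A, 36, p1, 29, Nova), (A, 36, p1, 29, Omega), (A, 36, p1, 29, Zephyr), (A, 7, eng, 33, Alpha), (A, 7, eng, 33, Delta), (A, 7, eng, 33, Gamma), (A, 7, eng, 33, Nova), (A, 7, eng, 33, Omega), (A, 7, eng, 33, Zephyr), (A, 7, eng, 35, Alpha), (A, 7, eng, 35, Delta), (A, 7, eng, 35, Gamma), (A, 7, eng, 35, Nova), (A, 7, eng, 35, Omega), (A, 7, eng, 35, Zephyr), (A, 7, k1, 31, Alpha), (A, 7, k1, 31, Delta), (A, 7, k1, 31, Gamma), (A, 7, k1, 31, Nova), (A, 7, k1, 31, Omega), (A, 7, k1, 31, Zephyr), (A, 7, p1, 29, Alpha), (A, 7, p1, 29, Delta), (A, 7, p1, 29, Gamma), (A, 7, p1, 29, Nova), (A, 7, p1, 29, Omega), (A, 7, p1, 29, Zephyr)}.
Projecting to sid, tid (40 duplicate(s) eliminated): {(36, 29), (36, 31), (36, 33), (36, 35), (7, 29), (7, 31), (7, 33), (7, 35)}
Filtering on sid < tid leaves {(7, 29), (7, 31), (7, 33), (7, 35)}.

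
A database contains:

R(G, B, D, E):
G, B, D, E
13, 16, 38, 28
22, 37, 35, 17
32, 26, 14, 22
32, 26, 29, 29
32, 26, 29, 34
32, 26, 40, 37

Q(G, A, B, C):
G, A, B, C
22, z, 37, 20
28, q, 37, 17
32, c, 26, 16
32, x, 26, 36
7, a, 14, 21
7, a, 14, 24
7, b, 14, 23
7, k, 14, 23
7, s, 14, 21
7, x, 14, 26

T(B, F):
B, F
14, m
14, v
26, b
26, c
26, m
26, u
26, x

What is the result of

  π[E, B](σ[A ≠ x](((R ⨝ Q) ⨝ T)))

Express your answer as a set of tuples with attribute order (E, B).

Joining R and Q on G, B yields {(22, 37, 35, 17, z, 20), (32, 26, 14, 22, c, 16), (32, 26, 14, 22, x, 36), (32, 26, 29, 29, c, 16), (32, 26, 29, 29, x, 36), (32, 26, 29, 34, c, 16), (32, 26, 29, 34, x, 36), (32, 26, 40, 37, c, 16), (32, 26, 40, 37, x, 36)}.
Joining (R ⨝ Q) and T on B yields {(32, 26, 14, 22, c, 16, b), (32, 26, 14, 22, c, 16, c), (32, 26, 14, 22, c, 16, m), (32, 26, 14, 22, c, 16, u), (32, 26, 14, 22, c, 16, x), (32, 26, 14, 22, x, 36, b), (32, 26, 14, 22, x, 36, c), (32, 26, 14, 22, x, 36, m), (32, 26, 14, 22, x, 36, u), (32, 26, 14, 22, x, 36, x), (32, 26, 29, 29, c, 16, b), (32, 26, 29, 29, c, 16, c), (32, 26, 29, 29, c, 16, m), (32, 26, 29, 29, c, 16, u), (32, 26, 29, 29, c, 16, x), (32, 26, 29, 29, x, 36, b), (32, 26, 29, 29, x, 36, c), (32, 26, 29, 29, x, 36, m), (32, 26, 29, 29, x, 36, u), (32, 26, 29, 29, x, 36, x), (32, 26, 29, 34, c, 16, b), (32, 26, 29, 34, c, 16, c), (32, 26, 29, 34, c, 16, m), (32, 26, 29, 34, c, 16, u), (32, 26, 29, 34, c, 16, x), (32, 26, 29, 34, x, 36, b), (32, 26, 29, 34, x, 36, c), (32, 26, 29, 34, x, 36, m), (32, 26, 29, 34, x, 36, u), (32, 26, 29, 34, x, 36, x), (32, 26, 40, 37, c, 16, b), (32, 26, 40, 37, c, 16, c), (32, 26, 40, 37, c, 16, m), (32, 26, 40, 37, c, 16, u), (32, 26, 40, 37, c, 16, x), (32, 26, 40, 37, x, 36, b), (32, 26, 40, 37, x, 36, c), (32, 26, 40, 37, x, 36, m), (32, 26, 40, 37, x, 36, u), (32, 26, 40, 37, x, 36, x)}.
σ[A ≠ x]: keep tuples satisfying A ≠ x → {(32, 26, 14, 22, c, 16, b), (32, 26, 14, 22, c, 16, c), (32, 26, 14, 22, c, 16, m), (32, 26, 14, 22, c, 16, u), (32, 26, 14, 22, c, 16, x), (32, 26, 29, 29, c, 16, b), (32, 26, 29, 29, c, 16, c), (32, 26, 29, 29, c, 16, m), (32, 26, 29, 29, c, 16, u), (32, 26, 29, 29, c, 16, x), (32, 26, 29, 34, c, 16, b), (32, 26, 29, 34, c, 16, c), (32, 26, 29, 34, c, 16, m), (32, 26, 29, 34, c, 16, u), (32, 26, 29, 34, c, 16, x), (32, 26, 40, 37, c, 16, b), (32, 26, 40, 37, c, 16, c), (32, 26, 40, 37, c, 16, m), (32, 26, 40, 37, c, 16, u), (32, 26, 40, 37, c, 16, x)}
Keep only column(s) E, B (16 duplicate(s) eliminated): {(22, 26), (29, 26), (34, 26), (37, 26)}

{(22, 26), (29, 26), (34, 26), (37, 26)}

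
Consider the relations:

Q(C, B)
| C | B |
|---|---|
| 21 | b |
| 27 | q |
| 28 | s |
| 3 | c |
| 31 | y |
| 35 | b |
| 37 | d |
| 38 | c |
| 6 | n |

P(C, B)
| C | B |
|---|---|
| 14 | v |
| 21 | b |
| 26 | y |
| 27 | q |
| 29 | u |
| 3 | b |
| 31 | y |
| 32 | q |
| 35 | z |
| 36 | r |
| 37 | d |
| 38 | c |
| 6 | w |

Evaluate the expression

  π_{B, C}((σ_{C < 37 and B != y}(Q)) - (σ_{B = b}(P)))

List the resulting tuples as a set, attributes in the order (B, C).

{(b, 35), (c, 3), (n, 6), (q, 27), (s, 28)}

Selection C < 37 and B != y: {(21, b), (27, q), (28, s), (3, c), (35, b), (6, n)}
Selection B = b: {(21, b), (3, b)}
Difference: {(21, b), (27, q), (28, s), (3, c), (35, b), (6, n)} with {(21, b), (3, b)} → {(27, q), (28, s), (3, c), (35, b), (6, n)}
π[B, C]: project onto (B, C) → {(b, 35), (c, 3), (n, 6), (q, 27), (s, 28)}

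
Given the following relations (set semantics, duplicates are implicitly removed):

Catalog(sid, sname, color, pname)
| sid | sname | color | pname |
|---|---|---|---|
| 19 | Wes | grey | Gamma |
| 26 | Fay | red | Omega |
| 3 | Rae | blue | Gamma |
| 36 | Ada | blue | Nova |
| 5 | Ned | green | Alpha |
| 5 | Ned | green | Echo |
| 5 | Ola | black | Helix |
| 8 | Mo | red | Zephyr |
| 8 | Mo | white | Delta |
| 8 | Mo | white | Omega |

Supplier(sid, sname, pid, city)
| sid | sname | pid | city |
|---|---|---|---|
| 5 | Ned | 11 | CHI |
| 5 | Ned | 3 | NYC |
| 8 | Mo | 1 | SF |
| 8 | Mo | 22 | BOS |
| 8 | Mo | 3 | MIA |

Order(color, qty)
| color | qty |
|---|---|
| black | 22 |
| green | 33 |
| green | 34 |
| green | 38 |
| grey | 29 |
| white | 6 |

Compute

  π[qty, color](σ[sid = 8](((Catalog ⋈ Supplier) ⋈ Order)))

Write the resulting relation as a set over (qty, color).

Joining Catalog and Supplier on sid, sname yields {(5, Ned, green, Alpha, 11, CHI), (5, Ned, green, Alpha, 3, NYC), (5, Ned, green, Echo, 11, CHI), (5, Ned, green, Echo, 3, NYC), (8, Mo, red, Zephyr, 1, SF), (8, Mo, red, Zephyr, 22, BOS), (8, Mo, red, Zephyr, 3, MIA), (8, Mo, white, Delta, 1, SF), (8, Mo, white, Delta, 22, BOS), (8, Mo, white, Delta, 3, MIA), (8, Mo, white, Omega, 1, SF), (8, Mo, white, Omega, 22, BOS), (8, Mo, white, Omega, 3, MIA)}.
Joining (Catalog ⋈ Supplier) and Order on color yields {(5, Ned, green, Alpha, 11, CHI, 33), (5, Ned, green, Alpha, 11, CHI, 34), (5, Ned, green, Alpha, 11, CHI, 38), (5, Ned, green, Alpha, 3, NYC, 33), (5, Ned, green, Alpha, 3, NYC, 34), (5, Ned, green, Alpha, 3, NYC, 38), (5, Ned, green, Echo, 11, CHI, 33), (5, Ned, green, Echo, 11, CHI, 34), (5, Ned, green, Echo, 11, CHI, 38), (5, Ned, green, Echo, 3, NYC, 33), (5, Ned, green, Echo, 3, NYC, 34), (5, Ned, green, Echo, 3, NYC, 38), (8, Mo, white, Delta, 1, SF, 6), (8, Mo, white, Delta, 22, BOS, 6), (8, Mo, white, Delta, 3, MIA, 6), (8, Mo, white, Omega, 1, SF, 6), (8, Mo, white, Omega, 22, BOS, 6), (8, Mo, white, Omega, 3, MIA, 6)}.
Selection sid = 8: {(8, Mo, white, Delta, 1, SF, 6), (8, Mo, white, Delta, 22, BOS, 6), (8, Mo, white, Delta, 3, MIA, 6), (8, Mo, white, Omega, 1, SF, 6), (8, Mo, white, Omega, 22, BOS, 6), (8, Mo, white, Omega, 3, MIA, 6)}
π[qty, color]: project onto (qty, color) (5 duplicate(s) eliminated) → {(6, white)}

{(6, white)}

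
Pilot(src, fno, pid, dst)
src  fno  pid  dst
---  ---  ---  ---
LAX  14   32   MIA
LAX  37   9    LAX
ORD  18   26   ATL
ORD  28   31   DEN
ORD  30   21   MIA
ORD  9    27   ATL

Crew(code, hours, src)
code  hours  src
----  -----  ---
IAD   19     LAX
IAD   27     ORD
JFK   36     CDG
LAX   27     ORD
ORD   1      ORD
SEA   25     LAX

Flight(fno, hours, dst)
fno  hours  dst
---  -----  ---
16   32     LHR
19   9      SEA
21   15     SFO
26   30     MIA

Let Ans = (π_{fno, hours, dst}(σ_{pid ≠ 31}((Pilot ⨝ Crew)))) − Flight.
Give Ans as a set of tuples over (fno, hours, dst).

{(14, 19, MIA), (14, 25, MIA), (18, 1, ATL), (18, 27, ATL), (30, 1, MIA), (30, 27, MIA), (37, 19, LAX), (37, 25, LAX), (9, 1, ATL), (9, 27, ATL)}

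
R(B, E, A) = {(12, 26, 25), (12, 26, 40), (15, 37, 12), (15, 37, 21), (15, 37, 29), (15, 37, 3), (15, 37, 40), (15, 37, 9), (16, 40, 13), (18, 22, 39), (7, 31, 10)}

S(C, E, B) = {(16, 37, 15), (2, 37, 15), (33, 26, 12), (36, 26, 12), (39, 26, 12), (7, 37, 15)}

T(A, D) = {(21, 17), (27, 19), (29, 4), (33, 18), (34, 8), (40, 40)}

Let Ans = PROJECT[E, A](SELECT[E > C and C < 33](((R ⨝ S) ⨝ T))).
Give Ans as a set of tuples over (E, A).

Natural join on B, E: {(12, 26, 25, 33), (12, 26, 25, 36), (12, 26, 25, 39), (12, 26, 40, 33), (12, 26, 40, 36), (12, 26, 40, 39), (15, 37, 12, 16), (15, 37, 12, 2), (15, 37, 12, 7), (15, 37, 21, 16), (15, 37, 21, 2), (15, 37, 21, 7), (15, 37, 29, 16), (15, 37, 29, 2), (15, 37, 29, 7), (15, 37, 3, 16), (15, 37, 3, 2), (15, 37, 3, 7), (15, 37, 40, 16), (15, 37, 40, 2), (15, 37, 40, 7), (15, 37, 9, 16), (15, 37, 9, 2), (15, 37, 9, 7)}
Natural join on A: {(12, 26, 40, 33, 40), (12, 26, 40, 36, 40), (12, 26, 40, 39, 40), (15, 37, 21, 16, 17), (15, 37, 21, 2, 17), (15, 37, 21, 7, 17), (15, 37, 29, 16, 4), (15, 37, 29, 2, 4), (15, 37, 29, 7, 4), (15, 37, 40, 16, 40), (15, 37, 40, 2, 40), (15, 37, 40, 7, 40)}
σ[E > C and C < 33]: keep tuples satisfying E > C and C < 33 → {(15, 37, 21, 16, 17), (15, 37, 21, 2, 17), (15, 37, 21, 7, 17), (15, 37, 29, 16, 4), (15, 37, 29, 2, 4), (15, 37, 29, 7, 4), (15, 37, 40, 16, 40), (15, 37, 40, 2, 40), (15, 37, 40, 7, 40)}
Keep only column(s) E, A (6 duplicate(s) eliminated): {(37, 21), (37, 29), (37, 40)}

{(37, 21), (37, 29), (37, 40)}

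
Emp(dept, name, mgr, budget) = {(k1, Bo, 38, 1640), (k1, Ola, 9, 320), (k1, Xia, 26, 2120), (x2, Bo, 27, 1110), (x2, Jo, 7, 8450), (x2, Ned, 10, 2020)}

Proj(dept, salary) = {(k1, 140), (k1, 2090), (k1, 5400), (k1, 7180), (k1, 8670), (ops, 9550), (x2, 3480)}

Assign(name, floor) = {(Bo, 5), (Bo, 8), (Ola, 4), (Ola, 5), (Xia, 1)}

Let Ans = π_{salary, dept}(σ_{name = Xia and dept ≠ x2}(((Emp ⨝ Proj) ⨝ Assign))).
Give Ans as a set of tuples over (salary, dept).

Natural join on dept: {(k1, Bo, 38, 1640, 140), (k1, Bo, 38, 1640, 2090), (k1, Bo, 38, 1640, 5400), (k1, Bo, 38, 1640, 7180), (k1, Bo, 38, 1640, 8670), (k1, Ola, 9, 320, 140), (k1, Ola, 9, 320, 2090), (k1, Ola, 9, 320, 5400), (k1, Ola, 9, 320, 7180), (k1, Ola, 9, 320, 8670), (k1, Xia, 26, 2120, 140), (k1, Xia, 26, 2120, 2090), (k1, Xia, 26, 2120, 5400), (k1, Xia, 26, 2120, 7180), (k1, Xia, 26, 2120, 8670), (x2, Bo, 27, 1110, 3480), (x2, Jo, 7, 8450, 3480), (x2, Ned, 10, 2020, 3480)}
Natural join on name: {(k1, Bo, 38, 1640, 140, 5), (k1, Bo, 38, 1640, 140, 8), (k1, Bo, 38, 1640, 2090, 5), (k1, Bo, 38, 1640, 2090, 8), (k1, Bo, 38, 1640, 5400, 5), (k1, Bo, 38, 1640, 5400, 8), (k1, Bo, 38, 1640, 7180, 5), (k1, Bo, 38, 1640, 7180, 8), (k1, Bo, 38, 1640, 8670, 5), (k1, Bo, 38, 1640, 8670, 8), (k1, Ola, 9, 320, 140, 4), (k1, Ola, 9, 320, 140, 5), (k1, Ola, 9, 320, 2090, 4), (k1, Ola, 9, 320, 2090, 5), (k1, Ola, 9, 320, 5400, 4), (k1, Ola, 9, 320, 5400, 5), (k1, Ola, 9, 320, 7180, 4), (k1, Ola, 9, 320, 7180, 5), (k1, Ola, 9, 320, 8670, 4), (k1, Ola, 9, 320, 8670, 5), (k1, Xia, 26, 2120, 140, 1), (k1, Xia, 26, 2120, 2090, 1), (k1, Xia, 26, 2120, 5400, 1), (k1, Xia, 26, 2120, 7180, 1), (k1, Xia, 26, 2120, 8670, 1), (x2, Bo, 27, 1110, 3480, 5), (x2, Bo, 27, 1110, 3480, 8)}
Filtering on name = Xia and dept ≠ x2 leaves {(k1, Xia, 26, 2120, 140, 1), (k1, Xia, 26, 2120, 2090, 1), (k1, Xia, 26, 2120, 5400, 1), (k1, Xia, 26, 2120, 7180, 1), (k1, Xia, 26, 2120, 8670, 1)}.
π_{salary, dept} gives {(140, k1), (2090, k1), (5400, k1), (7180, k1), (8670, k1)}.

{(140, k1), (2090, k1), (5400, k1), (7180, k1), (8670, k1)}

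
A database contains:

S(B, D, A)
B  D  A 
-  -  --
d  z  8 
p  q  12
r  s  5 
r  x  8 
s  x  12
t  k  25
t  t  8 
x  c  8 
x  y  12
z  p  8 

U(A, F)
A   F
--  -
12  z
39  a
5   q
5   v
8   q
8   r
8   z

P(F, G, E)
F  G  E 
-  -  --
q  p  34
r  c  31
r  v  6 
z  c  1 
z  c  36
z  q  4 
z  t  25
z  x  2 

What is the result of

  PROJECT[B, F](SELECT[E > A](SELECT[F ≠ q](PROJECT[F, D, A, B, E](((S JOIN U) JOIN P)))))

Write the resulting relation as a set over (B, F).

{(d, r), (d, z), (p, z), (r, r), (r, z), (s, z), (t, r), (t, z), (x, r), (x, z), (z, r), (z, z)}

Joining S and U on A yields {(d, z, 8, q), (d, z, 8, r), (d, z, 8, z), (p, q, 12, z), (r, s, 5, q), (r, s, 5, v), (r, x, 8, q), (r, x, 8, r), (r, x, 8, z), (s, x, 12, z), (t, t, 8, q), (t, t, 8, r), (t, t, 8, z), (x, c, 8, q), (x, c, 8, r), (x, c, 8, z), (x, y, 12, z), (z, p, 8, q), (z, p, 8, r), (z, p, 8, z)}.
Joining (S JOIN U) and P on F yields {(d, z, 8, q, p, 34), (d, z, 8, r, c, 31), (d, z, 8, r, v, 6), (d, z, 8, z, c, 1), (d, z, 8, z, c, 36), (d, z, 8, z, q, 4), (d, z, 8, z, t, 25), (d, z, 8, z, x, 2), (p, q, 12, z, c, 1), (p, q, 12, z, c, 36), (p, q, 12, z, q, 4), (p, q, 12, z, t, 25), (p, q, 12, z, x, 2), (r, s, 5, q, p, 34), (r, x, 8, q, p, 34), (r, x, 8, r, c, 31), (r, x, 8, r, v, 6), (r, x, 8, z, c, 1), (r, x, 8, z, c, 36), (r, x, 8, z, q, 4), (r, x, 8, z, t, 25), (r, x, 8, z, x, 2), (s, x, 12, z, c, 1), (s, x, 12, z, c, 36), (s, x, 12, z, q, 4), (s, x, 12, z, t, 25), (s, x, 12, z, x, 2), (t, t, 8, q, p, 34), (t, t, 8, r, c, 31), (t, t, 8, r, v, 6), (t, t, 8, z, c, 1), (t, t, 8, z, c, 36), (t, t, 8, z, q, 4), (t, t, 8, z, t, 25), (t, t, 8, z, x, 2), (x, c, 8, q, p, 34), (x, c, 8, r, c, 31), (x, c, 8, r, v, 6), (x, c, 8, z, c, 1), (x, c, 8, z, c, 36), (x, c, 8, z, q, 4), (x, c, 8, z, t, 25), (x, c, 8, z, x, 2), (x, y, 12, z, c, 1), (x, y, 12, z, c, 36), (x, y, 12, z, q, 4), (x, y, 12, z, t, 25), (x, y, 12, z, x, 2), (z, p, 8, q, p, 34), (z, p, 8, r, c, 31), (z, p, 8, r, v, 6), (z, p, 8, z, c, 1), (z, p, 8, z, c, 36), (z, p, 8, z, q, 4), (z, p, 8, z, t, 25), (z, p, 8, z, x, 2)}.
Keep only column(s) F, D, A, B, E: {(q, c, 8, x, 34), (q, p, 8, z, 34), (q, s, 5, r, 34), (q, t, 8, t, 34), (q, x, 8, r, 34), (q, z, 8, d, 34), (r, c, 8, x, 31), (r, c, 8, x, 6), (r, p, 8, z, 31), (r, p, 8, z, 6), (r, t, 8, t, 31), (r, t, 8, t, 6), (r, x, 8, r, 31), (r, x, 8, r, 6), (r, z, 8, d, 31), (r, z, 8, d, 6), (z, c, 8, x, 1), (z, c, 8, x, 2), (z, c, 8, x, 25), (z, c, 8, x, 36), (z, c, 8, x, 4), (z, p, 8, z, 1), (z, p, 8, z, 2), (z, p, 8, z, 25), (z, p, 8, z, 36), (z, p, 8, z, 4), (z, q, 12, p, 1), (z, q, 12, p, 2), (z, q, 12, p, 25), (z, q, 12, p, 36), (z, q, 12, p, 4), (z, t, 8, t, 1), (z, t, 8, t, 2), (z, t, 8, t, 25), (z, t, 8, t, 36), (z, t, 8, t, 4), (z, x, 12, s, 1), (z, x, 12, s, 2), (z, x, 12, s, 25), (z, x, 12, s, 36), (z, x, 12, s, 4), (z, x, 8, r, 1), (z, x, 8, r, 2), (z, x, 8, r, 25), (z, x, 8, r, 36), (z, x, 8, r, 4), (z, y, 12, x, 1), (z, y, 12, x, 2), (z, y, 12, x, 25), (z, y, 12, x, 36), (z, y, 12, x, 4), (z, z, 8, d, 1), (z, z, 8, d, 2), (z, z, 8, d, 25), (z, z, 8, d, 36), (z, z, 8, d, 4)}
σ[F ≠ q]: keep tuples satisfying F ≠ q → {(r, c, 8, x, 31), (r, c, 8, x, 6), (r, p, 8, z, 31), (r, p, 8, z, 6), (r, t, 8, t, 31), (r, t, 8, t, 6), (r, x, 8, r, 31), (r, x, 8, r, 6), (r, z, 8, d, 31), (r, z, 8, d, 6), (z, c, 8, x, 1), (z, c, 8, x, 2), (z, c, 8, x, 25), (z, c, 8, x, 36), (z, c, 8, x, 4), (z, p, 8, z, 1), (z, p, 8, z, 2), (z, p, 8, z, 25), (z, p, 8, z, 36), (z, p, 8, z, 4), (z, q, 12, p, 1), (z, q, 12, p, 2), (z, q, 12, p, 25), (z, q, 12, p, 36), (z, q, 12, p, 4), (z, t, 8, t, 1), (z, t, 8, t, 2), (z, t, 8, t, 25), (z, t, 8, t, 36), (z, t, 8, t, 4), (z, x, 12, s, 1), (z, x, 12, s, 2), (z, x, 12, s, 25), (z, x, 12, s, 36), (z, x, 12, s, 4), (z, x, 8, r, 1), (z, x, 8, r, 2), (z, x, 8, r, 25), (z, x, 8, r, 36), (z, x, 8, r, 4), (z, y, 12, x, 1), (z, y, 12, x, 2), (z, y, 12, x, 25), (z, y, 12, x, 36), (z, y, 12, x, 4), (z, z, 8, d, 1), (z, z, 8, d, 2), (z, z, 8, d, 25), (z, z, 8, d, 36), (z, z, 8, d, 4)}
σ[E > A]: keep tuples satisfying E > A → {(r, c, 8, x, 31), (r, p, 8, z, 31), (r, t, 8, t, 31), (r, x, 8, r, 31), (r, z, 8, d, 31), (z, c, 8, x, 25), (z, c, 8, x, 36), (z, p, 8, z, 25), (z, p, 8, z, 36), (z, q, 12, p, 25), (z, q, 12, p, 36), (z, t, 8, t, 25), (z, t, 8, t, 36), (z, x, 12, s, 25), (z, x, 12, s, 36), (z, x, 8, r, 25), (z, x, 8, r, 36), (z, y, 12, x, 25), (z, y, 12, x, 36), (z, z, 8, d, 25), (z, z, 8, d, 36)}
Keep only column(s) B, F (9 duplicate(s) eliminated): {(d, r), (d, z), (p, z), (r, r), (r, z), (s, z), (t, r), (t, z), (x, r), (x, z), (z, r), (z, z)}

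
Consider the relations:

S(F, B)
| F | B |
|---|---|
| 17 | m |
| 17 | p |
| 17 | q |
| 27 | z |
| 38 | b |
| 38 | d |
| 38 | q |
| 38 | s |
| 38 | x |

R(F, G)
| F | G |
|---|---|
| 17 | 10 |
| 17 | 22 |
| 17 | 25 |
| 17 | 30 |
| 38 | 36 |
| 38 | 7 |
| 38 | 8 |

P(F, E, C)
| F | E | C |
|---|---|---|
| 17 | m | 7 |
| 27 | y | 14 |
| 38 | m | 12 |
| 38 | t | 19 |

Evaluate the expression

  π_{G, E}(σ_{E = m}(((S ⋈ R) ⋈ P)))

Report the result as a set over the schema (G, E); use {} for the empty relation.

S ⋈ R (natural join on F): {(17, m, 10), (17, m, 22), (17, m, 25), (17, m, 30), (17, p, 10), (17, p, 22), (17, p, 25), (17, p, 30), (17, q, 10), (17, q, 22), (17, q, 25), (17, q, 30), (38, b, 36), (38, b, 7), (38, b, 8), (38, d, 36), (38, d, 7), (38, d, 8), (38, q, 36), (38, q, 7), (38, q, 8), (38, s, 36), (38, s, 7), (38, s, 8), (38, x, 36), (38, x, 7), (38, x, 8)}
(S ⋈ R) ⋈ P (natural join on F): {(17, m, 10, m, 7), (17, m, 22, m, 7), (17, m, 25, m, 7), (17, m, 30, m, 7), (17, p, 10, m, 7), (17, p, 22, m, 7), (17, p, 25, m, 7), (17, p, 30, m, 7), (17, q, 10, m, 7), (17, q, 22, m, 7), (17, q, 25, m, 7), (17, q, 30, m, 7), (38, b, 36, m, 12), (38, b, 36, t, 19), (38, b, 7, m, 12), (38, b, 7, t, 19), (38, b, 8, m, 12), (38, b, 8, t, 19), (38, d, 36, m, 12), (38, d, 36, t, 19), (38, d, 7, m, 12), (38, d, 7, t, 19), (38, d, 8, m, 12), (38, d, 8, t, 19), (38, q, 36, m, 12), (38, q, 36, t, 19), (38, q, 7, m, 12), (38, q, 7, t, 19), (38, q, 8, m, 12), (38, q, 8, t, 19), (38, s, 36, m, 12), (38, s, 36, t, 19), (38, s, 7, m, 12), (38, s, 7, t, 19), (38, s, 8, m, 12), (38, s, 8, t, 19), (38, x, 36, m, 12), (38, x, 36, t, 19), (38, x, 7, m, 12), (38, x, 7, t, 19), (38, x, 8, m, 12), (38, x, 8, t, 19)}
Filtering on E = m leaves {(17, m, 10, m, 7), (17, m, 22, m, 7), (17, m, 25, m, 7), (17, m, 30, m, 7), (17, p, 10, m, 7), (17, p, 22, m, 7), (17, p, 25, m, 7), (17, p, 30, m, 7), (17, q, 10, m, 7), (17, q, 22, m, 7), (17, q, 25, m, 7), (17, q, 30, m, 7), (38, b, 36, m, 12), (38, b, 7, m, 12), (38, b, 8, m, 12), (38, d, 36, m, 12), (38, d, 7, m, 12), (38, d, 8, m, 12), (38, q, 36, m, 12), (38, q, 7, m, 12), (38, q, 8, m, 12), (38, s, 36, m, 12), (38, s, 7, m, 12), (38, s, 8, m, 12), (38, x, 36, m, 12), (38, x, 7, m, 12), (38, x, 8, m, 12)}.
Projecting to G, E (20 duplicate(s) eliminated): {(10, m), (22, m), (25, m), (30, m), (36, m), (7, m), (8, m)}

{(10, m), (22, m), (25, m), (30, m), (36, m), (7, m), (8, m)}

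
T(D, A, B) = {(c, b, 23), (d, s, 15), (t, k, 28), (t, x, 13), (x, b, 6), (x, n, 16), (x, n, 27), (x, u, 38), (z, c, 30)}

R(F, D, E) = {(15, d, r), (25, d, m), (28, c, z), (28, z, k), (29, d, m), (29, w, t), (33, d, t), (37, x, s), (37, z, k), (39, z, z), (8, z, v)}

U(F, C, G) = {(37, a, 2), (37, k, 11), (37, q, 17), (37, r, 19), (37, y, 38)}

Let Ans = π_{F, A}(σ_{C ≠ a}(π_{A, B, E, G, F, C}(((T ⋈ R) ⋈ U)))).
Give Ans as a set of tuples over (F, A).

T ⋈ R (natural join on D): {(c, b, 23, 28, z), (d, s, 15, 15, r), (d, s, 15, 25, m), (d, s, 15, 29, m), (d, s, 15, 33, t), (x, b, 6, 37, s), (x, n, 16, 37, s), (x, n, 27, 37, s), (x, u, 38, 37, s), (z, c, 30, 28, k), (z, c, 30, 37, k), (z, c, 30, 39, z), (z, c, 30, 8, v)}
(T ⋈ R) ⋈ U (natural join on F): {(x, b, 6, 37, s, a, 2), (x, b, 6, 37, s, k, 11), (x, b, 6, 37, s, q, 17), (x, b, 6, 37, s, r, 19), (x, b, 6, 37, s, y, 38), (x, n, 16, 37, s, a, 2), (x, n, 16, 37, s, k, 11), (x, n, 16, 37, s, q, 17), (x, n, 16, 37, s, r, 19), (x, n, 16, 37, s, y, 38), (x, n, 27, 37, s, a, 2), (x, n, 27, 37, s, k, 11), (x, n, 27, 37, s, q, 17), (x, n, 27, 37, s, r, 19), (x, n, 27, 37, s, y, 38), (x, u, 38, 37, s, a, 2), (x, u, 38, 37, s, k, 11), (x, u, 38, 37, s, q, 17), (x, u, 38, 37, s, r, 19), (x, u, 38, 37, s, y, 38), (z, c, 30, 37, k, a, 2), (z, c, 30, 37, k, k, 11), (z, c, 30, 37, k, q, 17), (z, c, 30, 37, k, r, 19), (z, c, 30, 37, k, y, 38)}
π[A, B, E, G, F, C]: project onto (A, B, E, G, F, C) → {(b, 6, s, 11, 37, k), (b, 6, s, 17, 37, q), (b, 6, s, 19, 37, r), (b, 6, s, 2, 37, a), (b, 6, s, 38, 37, y), (c, 30, k, 11, 37, k), (c, 30, k, 17, 37, q), (c, 30, k, 19, 37, r), (c, 30, k, 2, 37, a), (c, 30, k, 38, 37, y), (n, 16, s, 11, 37, k), (n, 16, s, 17, 37, q), (n, 16, s, 19, 37, r), (n, 16, s, 2, 37, a), (n, 16, s, 38, 37, y), (n, 27, s, 11, 37, k), (n, 27, s, 17, 37, q), (n, 27, s, 19, 37, r), (n, 27, s, 2, 37, a), (n, 27, s, 38, 37, y), (u, 38, s, 11, 37, k), (u, 38, s, 17, 37, q), (u, 38, s, 19, 37, r), (u, 38, s, 2, 37, a), (u, 38, s, 38, 37, y)}
σ[C ≠ a]: keep tuples satisfying C ≠ a → {(b, 6, s, 11, 37, k), (b, 6, s, 17, 37, q), (b, 6, s, 19, 37, r), (b, 6, s, 38, 37, y), (c, 30, k, 11, 37, k), (c, 30, k, 17, 37, q), (c, 30, k, 19, 37, r), (c, 30, k, 38, 37, y), (n, 16, s, 11, 37, k), (n, 16, s, 17, 37, q), (n, 16, s, 19, 37, r), (n, 16, s, 38, 37, y), (n, 27, s, 11, 37, k), (n, 27, s, 17, 37, q), (n, 27, s, 19, 37, r), (n, 27, s, 38, 37, y), (u, 38, s, 11, 37, k), (u, 38, s, 17, 37, q), (u, 38, s, 19, 37, r), (u, 38, s, 38, 37, y)}
π[F, A]: project onto (F, A) (16 duplicate(s) eliminated) → {(37, b), (37, c), (37, n), (37, u)}

{(37, b), (37, c), (37, n), (37, u)}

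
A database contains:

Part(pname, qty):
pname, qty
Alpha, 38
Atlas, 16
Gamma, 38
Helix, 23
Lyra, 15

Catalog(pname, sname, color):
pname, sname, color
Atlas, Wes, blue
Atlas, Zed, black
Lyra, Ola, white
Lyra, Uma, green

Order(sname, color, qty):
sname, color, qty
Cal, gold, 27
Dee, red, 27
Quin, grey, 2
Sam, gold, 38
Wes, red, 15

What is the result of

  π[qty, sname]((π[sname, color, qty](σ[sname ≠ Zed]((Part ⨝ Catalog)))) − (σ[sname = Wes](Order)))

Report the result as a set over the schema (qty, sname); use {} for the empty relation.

Joining Part and Catalog on pname yields {(Atlas, 16, Wes, blue), (Atlas, 16, Zed, black), (Lyra, 15, Ola, white), (Lyra, 15, Uma, green)}.
σ[sname ≠ Zed]: keep tuples satisfying sname ≠ Zed → {(Atlas, 16, Wes, blue), (Lyra, 15, Ola, white), (Lyra, 15, Uma, green)}
Keep only column(s) sname, color, qty: {(Ola, white, 15), (Uma, green, 15), (Wes, blue, 16)}
σ[sname = Wes]: keep tuples satisfying sname = Wes → {(Wes, red, 15)}
Set difference of the two operands is {(Ola, white, 15), (Uma, green, 15), (Wes, blue, 16)}.
Keep only column(s) qty, sname: {(15, Ola), (15, Uma), (16, Wes)}

{(15, Ola), (15, Uma), (16, Wes)}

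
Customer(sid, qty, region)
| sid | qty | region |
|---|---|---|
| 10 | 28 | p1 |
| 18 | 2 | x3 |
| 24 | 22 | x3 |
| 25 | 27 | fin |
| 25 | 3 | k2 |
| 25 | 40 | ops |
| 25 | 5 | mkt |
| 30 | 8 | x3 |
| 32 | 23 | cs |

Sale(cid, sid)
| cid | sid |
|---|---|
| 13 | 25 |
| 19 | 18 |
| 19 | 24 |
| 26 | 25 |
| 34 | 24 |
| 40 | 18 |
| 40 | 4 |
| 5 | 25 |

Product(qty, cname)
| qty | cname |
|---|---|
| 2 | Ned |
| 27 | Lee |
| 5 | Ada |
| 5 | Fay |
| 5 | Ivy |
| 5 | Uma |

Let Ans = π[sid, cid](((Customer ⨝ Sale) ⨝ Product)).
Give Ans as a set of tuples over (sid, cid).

{(18, 19), (18, 40), (25, 13), (25, 26), (25, 5)}

Joining Customer and Sale on sid yields {(18, 2, x3, 19), (18, 2, x3, 40), (24, 22, x3, 19), (24, 22, x3, 34), (25, 27, fin, 13), (25, 27, fin, 26), (25, 27, fin, 5), (25, 3, k2, 13), (25, 3, k2, 26), (25, 3, k2, 5), (25, 40, ops, 13), (25, 40, ops, 26), (25, 40, ops, 5), (25, 5, mkt, 13), (25, 5, mkt, 26), (25, 5, mkt, 5)}.
Joining (Customer ⨝ Sale) and Product on qty yields {(18, 2, x3, 19, Ned), (18, 2, x3, 40, Ned), (25, 27, fin, 13, Lee), (25, 27, fin, 26, Lee), (25, 27, fin, 5, Lee), (25, 5, mkt, 13, Ada), (25, 5, mkt, 13, Fay), (25, 5, mkt, 13, Ivy), (25, 5, mkt, 13, Uma), (25, 5, mkt, 26, Ada), (25, 5, mkt, 26, Fay), (25, 5, mkt, 26, Ivy), (25, 5, mkt, 26, Uma), (25, 5, mkt, 5, Ada), (25, 5, mkt, 5, Fay), (25, 5, mkt, 5, Ivy), (25, 5, mkt, 5, Uma)}.
π[sid, cid]: project onto (sid, cid) (12 duplicate(s) eliminated) → {(18, 19), (18, 40), (25, 13), (25, 26), (25, 5)}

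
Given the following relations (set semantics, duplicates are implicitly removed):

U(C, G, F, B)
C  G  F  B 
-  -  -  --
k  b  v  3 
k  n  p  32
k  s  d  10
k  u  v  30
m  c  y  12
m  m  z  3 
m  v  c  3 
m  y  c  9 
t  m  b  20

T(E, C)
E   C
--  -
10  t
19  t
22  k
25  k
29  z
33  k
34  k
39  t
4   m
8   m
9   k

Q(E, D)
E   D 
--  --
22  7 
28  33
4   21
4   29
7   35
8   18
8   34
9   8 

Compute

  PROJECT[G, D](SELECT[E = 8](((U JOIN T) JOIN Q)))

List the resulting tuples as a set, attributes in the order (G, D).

{(c, 18), (c, 34), (m, 18), (m, 34), (v, 18), (v, 34), (y, 18), (y, 34)}

U ⋈ T (natural join on C): {(k, b, v, 3, 22), (k, b, v, 3, 25), (k, b, v, 3, 33), (k, b, v, 3, 34), (k, b, v, 3, 9), (k, n, p, 32, 22), (k, n, p, 32, 25), (k, n, p, 32, 33), (k, n, p, 32, 34), (k, n, p, 32, 9), (k, s, d, 10, 22), (k, s, d, 10, 25), (k, s, d, 10, 33), (k, s, d, 10, 34), (k, s, d, 10, 9), (k, u, v, 30, 22), (k, u, v, 30, 25), (k, u, v, 30, 33), (k, u, v, 30, 34), (k, u, v, 30, 9), (m, c, y, 12, 4), (m, c, y, 12, 8), (m, m, z, 3, 4), (m, m, z, 3, 8), (m, v, c, 3, 4), (m, v, c, 3, 8), (m, y, c, 9, 4), (m, y, c, 9, 8), (t, m, b, 20, 10), (t, m, b, 20, 19), (t, m, b, 20, 39)}
(U JOIN T) ⋈ Q (natural join on E): {(k, b, v, 3, 22, 7), (k, b, v, 3, 9, 8), (k, n, p, 32, 22, 7), (k, n, p, 32, 9, 8), (k, s, d, 10, 22, 7), (k, s, d, 10, 9, 8), (k, u, v, 30, 22, 7), (k, u, v, 30, 9, 8), (m, c, y, 12, 4, 21), (m, c, y, 12, 4, 29), (m, c, y, 12, 8, 18), (m, c, y, 12, 8, 34), (m, m, z, 3, 4, 21), (m, m, z, 3, 4, 29), (m, m, z, 3, 8, 18), (m, m, z, 3, 8, 34), (m, v, c, 3, 4, 21), (m, v, c, 3, 4, 29), (m, v, c, 3, 8, 18), (m, v, c, 3, 8, 34), (m, y, c, 9, 4, 21), (m, y, c, 9, 4, 29), (m, y, c, 9, 8, 18), (m, y, c, 9, 8, 34)}
Apply σ_{E = 8}; surviving tuples: {(m, c, y, 12, 8, 18), (m, c, y, 12, 8, 34), (m, m, z, 3, 8, 18), (m, m, z, 3, 8, 34), (m, v, c, 3, 8, 18), (m, v, c, 3, 8, 34), (m, y, c, 9, 8, 18), (m, y, c, 9, 8, 34)}
Keep only column(s) G, D: {(c, 18), (c, 34), (m, 18), (m, 34), (v, 18), (v, 34), (y, 18), (y, 34)}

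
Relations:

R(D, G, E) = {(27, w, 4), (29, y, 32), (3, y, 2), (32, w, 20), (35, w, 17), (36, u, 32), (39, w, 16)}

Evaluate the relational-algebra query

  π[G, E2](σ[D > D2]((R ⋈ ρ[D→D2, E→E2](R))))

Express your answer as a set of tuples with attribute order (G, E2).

{(w, 17), (w, 20), (w, 4), (y, 2)}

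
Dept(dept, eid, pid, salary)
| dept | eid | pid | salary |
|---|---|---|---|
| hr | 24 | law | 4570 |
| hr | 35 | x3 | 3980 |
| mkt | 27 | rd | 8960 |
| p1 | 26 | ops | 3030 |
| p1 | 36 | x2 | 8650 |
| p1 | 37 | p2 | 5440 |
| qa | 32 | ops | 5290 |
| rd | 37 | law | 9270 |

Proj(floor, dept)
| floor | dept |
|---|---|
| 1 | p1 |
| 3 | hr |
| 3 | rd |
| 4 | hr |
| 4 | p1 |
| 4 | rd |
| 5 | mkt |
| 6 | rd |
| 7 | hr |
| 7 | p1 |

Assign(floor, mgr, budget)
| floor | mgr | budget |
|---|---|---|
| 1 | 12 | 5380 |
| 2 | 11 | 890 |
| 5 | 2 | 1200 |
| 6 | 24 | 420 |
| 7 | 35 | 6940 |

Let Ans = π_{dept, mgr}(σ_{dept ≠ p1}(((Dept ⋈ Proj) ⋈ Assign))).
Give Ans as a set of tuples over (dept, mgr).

{(hr, 35), (mkt, 2), (rd, 24)}

Joining Dept and Proj on dept yields {(hr, 24, law, 4570, 3), (hr, 24, law, 4570, 4), (hr, 24, law, 4570, 7), (hr, 35, x3, 3980, 3), (hr, 35, x3, 3980, 4), (hr, 35, x3, 3980, 7), (mkt, 27, rd, 8960, 5), (p1, 26, ops, 3030, 1), (p1, 26, ops, 3030, 4), (p1, 26, ops, 3030, 7), (p1, 36, x2, 8650, 1), (p1, 36, x2, 8650, 4), (p1, 36, x2, 8650, 7), (p1, 37, p2, 5440, 1), (p1, 37, p2, 5440, 4), (p1, 37, p2, 5440, 7), (rd, 37, law, 9270, 3), (rd, 37, law, 9270, 4), (rd, 37, law, 9270, 6)}.
Joining (Dept ⋈ Proj) and Assign on floor yields {(hr, 24, law, 4570, 7, 35, 6940), (hr, 35, x3, 3980, 7, 35, 6940), (mkt, 27, rd, 8960, 5, 2, 1200), (p1, 26, ops, 3030, 1, 12, 5380), (p1, 26, ops, 3030, 7, 35, 6940), (p1, 36, x2, 8650, 1, 12, 5380), (p1, 36, x2, 8650, 7, 35, 6940), (p1, 37, p2, 5440, 1, 12, 5380), (p1, 37, p2, 5440, 7, 35, 6940), (rd, 37, law, 9270, 6, 24, 420)}.
σ[dept ≠ p1]: keep tuples satisfying dept ≠ p1 → {(hr, 24, law, 4570, 7, 35, 6940), (hr, 35, x3, 3980, 7, 35, 6940), (mkt, 27, rd, 8960, 5, 2, 1200), (rd, 37, law, 9270, 6, 24, 420)}
Projecting to dept, mgr (1 duplicate(s) eliminated): {(hr, 35), (mkt, 2), (rd, 24)}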